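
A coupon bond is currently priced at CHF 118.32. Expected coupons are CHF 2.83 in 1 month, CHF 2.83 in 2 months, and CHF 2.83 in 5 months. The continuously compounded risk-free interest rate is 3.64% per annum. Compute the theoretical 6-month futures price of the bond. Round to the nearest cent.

CHF 111.92

PV(coupons) I = 2.83·e^(−0.0364·1/12) + 2.83·e^(−0.0364·2/12) + 2.83·e^(−0.0364·5/12)
I = 2.8214 + 2.8129 + 2.7874 = 8.4217
F = (S − I)·e^(rT) = (118.32 − 8.4217) · e^(0.0364·6/12)
= 109.8983 · e^0.018200 = 109.8983 × 1.018367 = CHF 111.92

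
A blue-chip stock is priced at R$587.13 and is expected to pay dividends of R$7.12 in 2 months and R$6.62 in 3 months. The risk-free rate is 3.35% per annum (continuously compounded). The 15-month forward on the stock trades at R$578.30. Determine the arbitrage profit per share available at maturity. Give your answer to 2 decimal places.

R$19.71 per share

PV(dividends) I = 7.12·e^(−0.0335·2/12) + 6.62·e^(−0.0335·3/12) = 13.6451
Fair forward F* = (S − I)·e^(rT) = (587.13 − 13.6451)·e^0.041875 = 573.4849 × 1.042764 = 598.0094
Market R$578.30 < fair 598.0094: forward underpriced → reverse cash-and-carry (short the stock, invest proceeds at r, pay the dividends, go long the forward).
Profit at T = |F_mkt − F*| = |578.30 − 598.0094| = R$19.71 per share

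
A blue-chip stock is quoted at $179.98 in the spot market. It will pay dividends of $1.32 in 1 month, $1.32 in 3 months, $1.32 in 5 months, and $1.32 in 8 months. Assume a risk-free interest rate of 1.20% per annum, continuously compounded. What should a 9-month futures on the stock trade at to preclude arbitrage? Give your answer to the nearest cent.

PV(dividends) I = 1.32·e^(−0.0120·1/12) + 1.32·e^(−0.0120·3/12) + 1.32·e^(−0.0120·5/12) + 1.32·e^(−0.0120·8/12)
I = 1.3187 + 1.3160 + 1.3134 + 1.3095 = 5.2576
F = (S − I)·e^(rT) = (179.98 − 5.2576) · e^(0.0120·9/12)
= 174.7224 · e^0.009000 = 174.7224 × 1.009041 = $176.30

$176.30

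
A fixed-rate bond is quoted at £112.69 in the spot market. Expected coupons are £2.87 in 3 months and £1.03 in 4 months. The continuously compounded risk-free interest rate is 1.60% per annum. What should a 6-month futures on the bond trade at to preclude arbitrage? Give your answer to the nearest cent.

£109.68

PV(coupons) I = 2.87·e^(−0.0160·3/12) + 1.03·e^(−0.0160·4/12)
I = 2.8585 + 1.0245 = 3.8830
F = (S − I)·e^(rT) = (112.69 − 3.8830) · e^(0.0160·6/12)
= 108.8070 · e^0.008000 = 108.8070 × 1.008032 = £109.68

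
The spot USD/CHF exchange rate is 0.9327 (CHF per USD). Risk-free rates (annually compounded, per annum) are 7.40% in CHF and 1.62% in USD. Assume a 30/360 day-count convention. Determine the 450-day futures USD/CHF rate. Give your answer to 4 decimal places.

By covered interest parity, F = S · (1+r_CHF)^T / (1+r_USD)^T
= 0.9327 × 1.093340 / 1.020291 = 0.9327 × 1.071596
F = 0.9995 CHF per USD

0.9995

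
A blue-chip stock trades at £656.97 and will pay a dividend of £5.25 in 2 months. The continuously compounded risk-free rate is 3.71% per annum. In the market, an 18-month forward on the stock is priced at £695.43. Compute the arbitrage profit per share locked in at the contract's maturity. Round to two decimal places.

PV(dividends) I = 5.25·e^(−0.0371·2/12) = 5.2176
Fair forward F* = (S − I)·e^(rT) = (656.97 − 5.2176)·e^0.055650 = 651.7524 × 1.057228 = 689.0509
Market £695.43 > fair 689.0509: forward overpriced → cash-and-carry (borrow at r, buy the stock and collect the dividends, short the forward).
Profit at T = |F_mkt − F*| = |695.43 − 689.0509| = £6.38 per share

£6.38 per share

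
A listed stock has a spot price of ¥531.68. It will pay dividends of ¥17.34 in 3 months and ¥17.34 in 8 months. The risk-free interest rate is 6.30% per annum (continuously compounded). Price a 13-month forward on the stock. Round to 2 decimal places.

¥533.16

PV(dividends) I = 17.34·e^(−0.0630·3/12) + 17.34·e^(−0.0630·8/12)
I = 17.0690 + 16.6268 = 33.6958
F = (S − I)·e^(rT) = (531.68 − 33.6958) · e^(0.0630·13/12)
= 497.9842 · e^0.068250 = 497.9842 × 1.070633 = ¥533.16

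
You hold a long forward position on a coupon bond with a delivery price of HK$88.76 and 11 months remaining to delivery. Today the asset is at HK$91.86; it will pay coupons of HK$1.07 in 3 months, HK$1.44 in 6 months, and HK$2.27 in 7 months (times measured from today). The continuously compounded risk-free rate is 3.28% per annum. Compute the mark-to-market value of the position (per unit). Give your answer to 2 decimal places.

PV(remaining coupons) I = 1.07·e^(−0.0328·3/12) + 1.44·e^(−0.0328·6/12) + 2.27·e^(−0.0328·7/12) = 4.7048
Current forward F = (S − I)·e^(rT) = (91.86 − 4.7048)·e^(0.0328·11/12) = 87.1552 × 1.030523 = 89.8154
Value (long) = (F − K)·e^(−rT) = (89.8154 − 88.76) × 0.970381 = 1.0241
Value = HK$1.02

HK$1.02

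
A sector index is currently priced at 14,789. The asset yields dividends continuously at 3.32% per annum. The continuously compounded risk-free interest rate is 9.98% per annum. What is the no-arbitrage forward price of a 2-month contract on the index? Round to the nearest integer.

14,954

F = S·e^((r − q)T) = 14789 · e^((0.0998 − 0.0332) × 2/12)
= 14789 · e^0.011100 = 14789 × 1.011162
F = 14,954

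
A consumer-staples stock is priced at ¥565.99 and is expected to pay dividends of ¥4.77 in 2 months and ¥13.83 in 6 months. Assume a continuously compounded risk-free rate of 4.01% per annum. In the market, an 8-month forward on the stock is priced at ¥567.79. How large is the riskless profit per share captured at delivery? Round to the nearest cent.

PV(dividends) I = 4.77·e^(−0.0401·2/12) + 13.83·e^(−0.0401·6/12) = 18.2937
Fair forward F* = (S − I)·e^(rT) = (565.99 − 18.2937)·e^0.026733 = 547.6963 × 1.027094 = 562.5356
Market ¥567.79 > fair 562.5356: forward overpriced → cash-and-carry (borrow at r, buy the stock and collect the dividends, short the forward).
Profit at T = |F_mkt − F*| = |567.79 − 562.5356| = ¥5.25 per share

¥5.25 per share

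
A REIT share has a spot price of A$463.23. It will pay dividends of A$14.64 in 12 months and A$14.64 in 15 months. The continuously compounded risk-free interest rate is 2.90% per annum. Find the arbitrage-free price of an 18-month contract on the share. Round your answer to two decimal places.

PV(dividends) I = 14.64·e^(−0.0290·12/12) + 14.64·e^(−0.0290·15/12)
I = 14.2215 + 14.1188 = 28.3403
F = (S − I)·e^(rT) = (463.23 − 28.3403) · e^(0.0290·18/12)
= 434.8897 · e^0.043500 = 434.8897 × 1.044460 = A$454.22

A$454.22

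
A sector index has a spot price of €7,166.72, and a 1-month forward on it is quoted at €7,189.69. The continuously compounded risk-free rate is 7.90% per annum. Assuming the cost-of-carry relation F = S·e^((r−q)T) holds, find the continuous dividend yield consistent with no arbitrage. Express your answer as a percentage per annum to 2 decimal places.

4.06%

From F = S·e^((r−q)T): (r − q) = ln(F/S)/T
ln(7189.69/7166.72) = ln(1.003205) = 0.003200
(r − q) = 0.003200 / (1/12) = 0.038400
q = r − ln(F/S)/T = 0.0790 − 0.038400 = 0.040600
q = 4.06%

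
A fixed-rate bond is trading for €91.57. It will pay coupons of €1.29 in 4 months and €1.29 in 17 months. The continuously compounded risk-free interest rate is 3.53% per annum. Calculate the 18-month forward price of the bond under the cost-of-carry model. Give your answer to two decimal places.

€93.91

PV(coupons) I = 1.29·e^(−0.0353·4/12) + 1.29·e^(−0.0353·17/12)
I = 1.2749 + 1.2271 = 2.5020
F = (S − I)·e^(rT) = (91.57 − 2.5020) · e^(0.0353·18/12)
= 89.0680 · e^0.052950 = 89.0680 × 1.054377 = €93.91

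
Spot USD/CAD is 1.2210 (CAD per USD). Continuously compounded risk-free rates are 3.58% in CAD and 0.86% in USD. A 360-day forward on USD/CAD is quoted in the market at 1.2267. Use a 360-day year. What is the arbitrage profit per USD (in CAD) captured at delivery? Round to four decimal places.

Fair forward: F* = S·e^(carry·T), with carry = (r_CAD − r_USD) = 0.0358 − 0.0086 = 0.0272
F* = 1.2210 · e^(0.0272 × 360/360) = 1.2210 · e^0.027200 = 1.2210 × 1.027573 = 1.2547
Market 1.2267 < fair 1.2547: forward underpriced → reverse cash-and-carry (short spot, go long the forward).
At maturity, profit = |F_mkt − F*| = |1.2267 − 1.2547| = 0.0280 per USD (in CAD)

0.0280 per USD (in CAD)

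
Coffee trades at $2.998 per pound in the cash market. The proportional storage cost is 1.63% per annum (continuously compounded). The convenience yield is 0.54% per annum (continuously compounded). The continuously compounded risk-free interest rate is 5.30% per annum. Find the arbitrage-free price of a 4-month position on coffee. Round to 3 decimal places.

$3.063 per pound

Net carry = r + u − y = 0.0530 + 0.0163 − 0.0054 = 0.0639
F = S·e^((r+u−y)T) = 2.998 · e^(0.0639 × 4/12) = 2.998 · e^0.021300
= 2.998 × 1.021528 = $3.063 per pound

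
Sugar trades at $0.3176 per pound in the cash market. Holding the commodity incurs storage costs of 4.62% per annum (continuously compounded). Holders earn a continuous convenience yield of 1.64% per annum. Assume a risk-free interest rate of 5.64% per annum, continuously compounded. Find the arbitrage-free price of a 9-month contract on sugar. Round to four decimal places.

$0.3388 per pound

Net carry = r + u − y = 0.0564 + 0.0462 − 0.0164 = 0.0862
F = S·e^((r+u−y)T) = 0.3176 · e^(0.0862 × 9/12) = 0.3176 · e^0.064650
= 0.3176 × 1.066786 = $0.3388 per pound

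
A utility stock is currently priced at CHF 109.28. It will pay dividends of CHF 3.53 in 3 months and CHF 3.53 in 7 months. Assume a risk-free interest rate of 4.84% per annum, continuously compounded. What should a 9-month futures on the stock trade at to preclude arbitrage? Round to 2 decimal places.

PV(dividends) I = 3.53·e^(−0.0484·3/12) + 3.53·e^(−0.0484·7/12)
I = 3.4875 + 3.4317 = 6.9192
F = (S − I)·e^(rT) = (109.28 − 6.9192) · e^(0.0484·9/12)
= 102.3608 · e^0.036300 = 102.3608 × 1.036967 = CHF 106.14

CHF 106.14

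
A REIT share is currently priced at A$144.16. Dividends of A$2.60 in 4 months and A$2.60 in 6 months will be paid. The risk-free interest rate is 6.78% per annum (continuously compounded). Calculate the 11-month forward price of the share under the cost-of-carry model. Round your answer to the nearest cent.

PV(dividends) I = 2.60·e^(−0.0678·4/12) + 2.60·e^(−0.0678·6/12)
I = 2.5419 + 2.5133 = 5.0552
F = (S − I)·e^(rT) = (144.16 − 5.0552) · e^(0.0678·11/12)
= 139.1048 · e^0.062150 = 139.1048 × 1.064122 = A$148.02

A$148.02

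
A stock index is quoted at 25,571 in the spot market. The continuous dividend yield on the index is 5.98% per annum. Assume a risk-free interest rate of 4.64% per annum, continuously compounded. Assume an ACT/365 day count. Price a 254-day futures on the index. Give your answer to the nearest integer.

25,334

F = S·e^((r − q)T) = 25571 · e^((0.0464 − 0.0598) × 254/365)
= 25571 · e^-0.009325 = 25571 × 0.990718
F = 25,334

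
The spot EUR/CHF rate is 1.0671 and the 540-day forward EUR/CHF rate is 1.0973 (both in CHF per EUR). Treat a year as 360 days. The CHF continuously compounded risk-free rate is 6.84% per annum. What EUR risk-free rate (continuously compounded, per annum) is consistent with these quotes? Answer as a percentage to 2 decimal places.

4.98%

F = S·e^((r_CHF − r_EUR)T) ⇒ r_EUR = r_CHF − ln(F/S)/T
ln(1.0973/1.0671) = 0.027908; /(540/360) = 0.018605
r_EUR = 0.0684 − 0.018605 = 0.049795
r_EUR = 4.98%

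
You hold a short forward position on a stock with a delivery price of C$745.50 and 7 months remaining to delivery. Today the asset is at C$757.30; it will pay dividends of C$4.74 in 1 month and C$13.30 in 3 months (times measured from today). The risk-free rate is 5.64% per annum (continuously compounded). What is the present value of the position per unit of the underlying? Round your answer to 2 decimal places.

-C$18.10

PV(remaining dividends) I = 4.74·e^(−0.0564·1/12) + 13.30·e^(−0.0564·3/12) = 17.8316
Current forward F = (S − I)·e^(rT) = (757.30 − 17.8316)·e^(0.0564·7/12) = 739.4684 × 1.033447 = 764.2014
Value (long) = (F − K)·e^(−rT) = (764.2014 − 745.50) × 0.967635 = 18.0961
Short position value = −(long value) = -C$18.10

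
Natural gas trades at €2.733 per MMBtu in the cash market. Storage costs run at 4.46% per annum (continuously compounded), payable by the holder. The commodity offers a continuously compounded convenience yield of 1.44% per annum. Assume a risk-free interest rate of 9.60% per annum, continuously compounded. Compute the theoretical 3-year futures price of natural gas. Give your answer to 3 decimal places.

Net carry = r + u − y = 0.0960 + 0.0446 − 0.0144 = 0.1262
F = S·e^((r+u−y)T) = 2.733 · e^(0.1262 × 3) = 2.733 · e^0.378600
= 2.733 × 1.460239 = €3.991 per MMBtu

€3.991 per MMBtu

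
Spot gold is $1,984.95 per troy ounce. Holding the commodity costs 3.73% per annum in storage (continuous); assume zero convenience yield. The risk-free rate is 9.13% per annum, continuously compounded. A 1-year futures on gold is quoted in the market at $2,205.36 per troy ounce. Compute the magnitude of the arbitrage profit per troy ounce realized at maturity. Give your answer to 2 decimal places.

$51.99 per troy ounce

Fair futures: F* = S·e^(carry·T), with carry = (r + u) = 0.0913 + 0.0373 = 0.1286
F* = 1984.95 · e^(0.1286 × 1) = 1984.95 · e^0.12860000 = 1984.95 × 1.13723514 = $2257.3549
Market $2205.36 < fair $2257.3549: forward underpriced → reverse cash-and-carry (short spot, go long the forward).
At maturity, profit = |F_mkt − F*| = |2205.36 − 2257.3549| = $51.99 per troy ounce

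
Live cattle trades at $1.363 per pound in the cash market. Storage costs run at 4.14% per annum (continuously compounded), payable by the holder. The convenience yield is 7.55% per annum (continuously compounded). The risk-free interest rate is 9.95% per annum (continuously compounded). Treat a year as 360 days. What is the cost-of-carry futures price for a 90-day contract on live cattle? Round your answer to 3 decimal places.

$1.385 per pound

Net carry = r + u − y = 0.0995 + 0.0414 − 0.0755 = 0.0654
F = S·e^((r+u−y)T) = 1.363 · e^(0.0654 × 90/360) = 1.363 · e^0.016350
= 1.363 × 1.016484 = $1.385 per pound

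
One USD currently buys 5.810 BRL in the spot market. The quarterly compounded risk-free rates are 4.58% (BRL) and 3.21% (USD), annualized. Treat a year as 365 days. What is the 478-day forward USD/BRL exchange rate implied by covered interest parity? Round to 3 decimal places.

By covered interest parity, F = S · (1+r_BRL/4)^(4T) / (1+r_USD/4)^(4T)
= 5.810 × 1.061453 / 1.042759 = 5.810 × 1.017927
F = 5.914 BRL per USD

5.914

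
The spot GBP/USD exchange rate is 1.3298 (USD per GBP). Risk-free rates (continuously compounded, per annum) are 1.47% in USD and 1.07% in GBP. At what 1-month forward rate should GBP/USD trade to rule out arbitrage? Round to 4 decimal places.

1.3302

F = S·e^((r_USD − r_GBP)T) = 1.3298 · e^((0.0147 − 0.0107) × 1/12)
= 1.3298 · e^0.000333 = 1.3298 × 1.000333
F = 1.3302 USD per GBP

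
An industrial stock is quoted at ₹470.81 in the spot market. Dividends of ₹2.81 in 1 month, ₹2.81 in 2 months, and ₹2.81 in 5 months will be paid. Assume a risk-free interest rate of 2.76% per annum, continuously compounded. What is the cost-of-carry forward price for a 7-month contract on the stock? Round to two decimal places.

PV(dividends) I = 2.81·e^(−0.0276·1/12) + 2.81·e^(−0.0276·2/12) + 2.81·e^(−0.0276·5/12)
I = 2.8035 + 2.7971 + 2.7779 = 8.3785
F = (S − I)·e^(rT) = (470.81 − 8.3785) · e^(0.0276·7/12)
= 462.4315 · e^0.016100 = 462.4315 × 1.016230 = ₹469.94

₹469.94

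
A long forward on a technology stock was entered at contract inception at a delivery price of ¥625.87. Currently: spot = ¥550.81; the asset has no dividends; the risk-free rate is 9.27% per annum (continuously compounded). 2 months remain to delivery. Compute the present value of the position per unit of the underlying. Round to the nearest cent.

-¥65.46

Current fair forward for the remaining 2 months: F = S·e^(r·T), r = 0.0927
F = 550.81 · e^(0.0927 × 2/12) = 550.81 × 1.015570 = 559.3861
Value of long forward = (F − K)·e^(−rT) = (559.3861 − 625.87) · e^(−0.0927·2/12)
= -66.4839 × 0.984669 = -65.46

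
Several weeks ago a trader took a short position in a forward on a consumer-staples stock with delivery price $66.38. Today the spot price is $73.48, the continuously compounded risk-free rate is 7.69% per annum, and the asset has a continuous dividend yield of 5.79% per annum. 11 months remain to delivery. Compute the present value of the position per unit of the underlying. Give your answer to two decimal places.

-$7.82

Current fair forward for the remaining 11 months: F = S·e^((r − q)·T), (r − q) = 0.0769 − 0.0579 = 0.0190
F = 73.48 · e^(0.0190 × 11/12) = 73.48 × 1.017569 = 74.7710
Value of long forward = (F − K)·e^(−rT) = (74.7710 − 66.38) · e^(−0.0769·11/12)
= 8.3910 × 0.931936 = 7.82
Short position value = −(long value) = -$7.82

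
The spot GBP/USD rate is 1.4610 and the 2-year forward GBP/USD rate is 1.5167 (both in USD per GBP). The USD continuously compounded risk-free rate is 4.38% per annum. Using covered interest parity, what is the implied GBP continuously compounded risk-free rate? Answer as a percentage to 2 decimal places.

2.51%

F = S·e^((r_USD − r_GBP)T) ⇒ r_GBP = r_USD − ln(F/S)/T
ln(1.5167/1.4610) = 0.037416; /(2) = 0.018708
r_GBP = 0.0438 − 0.018708 = 0.025092
r_GBP = 2.51%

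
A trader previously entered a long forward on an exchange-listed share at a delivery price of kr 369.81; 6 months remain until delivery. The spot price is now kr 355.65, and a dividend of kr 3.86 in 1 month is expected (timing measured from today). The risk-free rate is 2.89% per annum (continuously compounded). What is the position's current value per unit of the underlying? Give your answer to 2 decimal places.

PV(remaining dividends) I = 3.86·e^(−0.0289·1/12) = 3.8507
Current forward F = (S − I)·e^(rT) = (355.65 − 3.8507)·e^(0.0289·6/12) = 351.7993 × 1.014555 = 356.9197
Value (long) = (F − K)·e^(−rT) = (356.9197 − 369.81) × 0.985654 = -12.7054
Value = -kr 12.71

-kr 12.71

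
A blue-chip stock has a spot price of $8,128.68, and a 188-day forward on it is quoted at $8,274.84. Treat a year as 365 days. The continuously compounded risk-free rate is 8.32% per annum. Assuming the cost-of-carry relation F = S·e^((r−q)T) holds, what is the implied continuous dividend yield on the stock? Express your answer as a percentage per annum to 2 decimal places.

From F = S·e^((r−q)T): (r − q) = ln(F/S)/T
ln(8274.84/8128.68) = ln(1.017981) = 0.017821
(r − q) = 0.017821 / (188/365) = 0.034599
q = r − ln(F/S)/T = 0.0832 − 0.034599 = 0.048601
q = 4.86%

4.86%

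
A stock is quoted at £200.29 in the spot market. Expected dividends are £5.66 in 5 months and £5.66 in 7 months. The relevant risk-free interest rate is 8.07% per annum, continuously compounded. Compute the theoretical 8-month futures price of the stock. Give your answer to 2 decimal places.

PV(dividends) I = 5.66·e^(−0.0807·5/12) + 5.66·e^(−0.0807·7/12)
I = 5.4728 + 5.3997 = 10.8725
F = (S − I)·e^(rT) = (200.29 − 10.8725) · e^(0.0807·8/12)
= 189.4175 · e^0.053800 = 189.4175 × 1.055274 = £199.89

£199.89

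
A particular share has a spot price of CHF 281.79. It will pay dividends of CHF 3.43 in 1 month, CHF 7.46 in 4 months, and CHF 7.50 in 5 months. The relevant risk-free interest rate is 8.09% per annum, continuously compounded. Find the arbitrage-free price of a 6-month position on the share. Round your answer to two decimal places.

PV(dividends) I = 3.43·e^(−0.0809·1/12) + 7.46·e^(−0.0809·4/12) + 7.50·e^(−0.0809·5/12)
I = 3.4070 + 7.2615 + 7.2514 = 17.9199
F = (S − I)·e^(rT) = (281.79 − 17.9199) · e^(0.0809·6/12)
= 263.8701 · e^0.040450 = 263.8701 × 1.041279 = CHF 274.76

CHF 274.76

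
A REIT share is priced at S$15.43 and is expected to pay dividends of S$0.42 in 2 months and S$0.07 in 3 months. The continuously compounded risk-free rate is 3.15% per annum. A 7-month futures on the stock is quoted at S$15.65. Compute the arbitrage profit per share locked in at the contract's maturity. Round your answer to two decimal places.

S$0.43 per share

PV(dividends) I = 0.42·e^(−0.0315·2/12) + 0.07·e^(−0.0315·3/12) = 0.4873
Fair futures F* = (S − I)·e^(rT) = (15.43 − 0.4873)·e^0.018375 = 14.9427 × 1.018545 = 15.2198
Market S$15.65 > fair 15.2198: forward overpriced → cash-and-carry (borrow at r, buy the stock and collect the dividends, short the forward).
Profit at T = |F_mkt − F*| = |15.65 − 15.2198| = S$0.43 per share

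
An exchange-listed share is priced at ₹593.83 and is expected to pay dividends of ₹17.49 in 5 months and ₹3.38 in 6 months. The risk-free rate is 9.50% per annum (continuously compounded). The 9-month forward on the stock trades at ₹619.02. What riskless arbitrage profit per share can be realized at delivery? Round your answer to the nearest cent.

PV(dividends) I = 17.49·e^(−0.0950·5/12) + 3.38·e^(−0.0950·6/12) = 20.0344
Fair forward F* = (S − I)·e^(rT) = (593.83 − 20.0344)·e^0.071250 = 573.7956 × 1.073850 = 616.1704
Market ₹619.02 > fair 616.1704: forward overpriced → cash-and-carry (borrow at r, buy the stock and collect the dividends, short the forward).
Profit at T = |F_mkt − F*| = |619.02 − 616.1704| = ₹2.85 per share

₹2.85 per share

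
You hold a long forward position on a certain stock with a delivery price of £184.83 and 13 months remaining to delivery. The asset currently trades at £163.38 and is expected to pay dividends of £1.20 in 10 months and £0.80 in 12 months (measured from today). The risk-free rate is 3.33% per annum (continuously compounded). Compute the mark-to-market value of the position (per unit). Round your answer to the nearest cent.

PV(remaining dividends) I = 1.20·e^(−0.0333·10/12) + 0.80·e^(−0.0333·12/12) = 1.9410
Current forward F = (S − I)·e^(rT) = (163.38 − 1.9410)·e^(0.0333·13/12) = 161.4390 × 1.036734 = 167.3693
Value (long) = (F − K)·e^(−rT) = (167.3693 − 184.83) × 0.964568 = -16.8420
Value = -£16.84

-£16.84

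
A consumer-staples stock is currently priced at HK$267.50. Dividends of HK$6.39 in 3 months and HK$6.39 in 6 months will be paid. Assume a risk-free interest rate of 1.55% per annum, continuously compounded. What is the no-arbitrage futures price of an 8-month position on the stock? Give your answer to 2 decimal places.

HK$257.44

PV(dividends) I = 6.39·e^(−0.0155·3/12) + 6.39·e^(−0.0155·6/12)
I = 6.3653 + 6.3407 = 12.7060
F = (S − I)·e^(rT) = (267.50 − 12.7060) · e^(0.0155·8/12)
= 254.7940 · e^0.010333 = 254.7940 × 1.010387 = HK$257.44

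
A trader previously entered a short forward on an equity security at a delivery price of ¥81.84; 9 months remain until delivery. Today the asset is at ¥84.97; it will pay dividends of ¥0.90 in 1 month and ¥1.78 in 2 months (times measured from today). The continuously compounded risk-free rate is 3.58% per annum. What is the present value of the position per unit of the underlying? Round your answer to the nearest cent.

-¥2.63

PV(remaining dividends) I = 0.90·e^(−0.0358·1/12) + 1.78·e^(−0.0358·2/12) = 2.6667
Current forward F = (S − I)·e^(rT) = (84.97 − 2.6667)·e^(0.0358·9/12) = 82.3033 × 1.027214 = 84.5431
Value (long) = (F − K)·e^(−rT) = (84.5431 − 81.84) × 0.973507 = 2.6315
Short position value = −(long value) = -¥2.63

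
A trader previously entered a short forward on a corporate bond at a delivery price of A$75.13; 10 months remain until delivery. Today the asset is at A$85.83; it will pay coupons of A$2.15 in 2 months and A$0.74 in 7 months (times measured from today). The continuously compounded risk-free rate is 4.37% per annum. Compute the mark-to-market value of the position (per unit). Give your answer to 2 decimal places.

PV(remaining coupons) I = 2.15·e^(−0.0437·2/12) + 0.74·e^(−0.0437·7/12) = 2.8558
Current forward F = (S − I)·e^(rT) = (85.83 − 2.8558)·e^(0.0437·10/12) = 82.9742 × 1.037088 = 86.0515
Value (long) = (F − K)·e^(−rT) = (86.0515 − 75.13) × 0.964238 = 10.5309
Short position value = −(long value) = -A$10.53

-A$10.53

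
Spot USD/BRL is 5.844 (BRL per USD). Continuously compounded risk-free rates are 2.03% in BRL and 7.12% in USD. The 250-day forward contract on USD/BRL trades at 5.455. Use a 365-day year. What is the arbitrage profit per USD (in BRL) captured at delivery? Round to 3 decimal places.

0.189 per USD (in BRL)

Fair forward: F* = S·e^(carry·T), with carry = (r_BRL − r_USD) = 0.0203 − 0.0712 = -0.0509
F* = 5.844 · e^(-0.0509 × 250/365) = 5.844 · e^-0.034863 = 5.844 × 0.965738 = 5.6438
Market 5.455 < fair 5.6438: forward underpriced → reverse cash-and-carry (short spot, go long the forward).
At maturity, profit = |F_mkt − F*| = |5.455 − 5.6438| = 0.189 per USD (in BRL)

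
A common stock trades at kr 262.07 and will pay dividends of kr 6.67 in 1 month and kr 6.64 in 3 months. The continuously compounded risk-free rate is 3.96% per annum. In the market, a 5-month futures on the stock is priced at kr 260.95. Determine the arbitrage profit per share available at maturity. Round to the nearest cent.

kr 7.96 per share

PV(dividends) I = 6.67·e^(−0.0396·1/12) + 6.64·e^(−0.0396·3/12) = 13.2226
Fair futures F* = (S − I)·e^(rT) = (262.07 − 13.2226)·e^0.016500 = 248.8474 × 1.016637 = 252.9875
Market kr 260.95 > fair 252.9875: forward overpriced → cash-and-carry (borrow at r, buy the stock and collect the dividends, short the forward).
Profit at T = |F_mkt − F*| = |260.95 − 252.9875| = kr 7.96 per share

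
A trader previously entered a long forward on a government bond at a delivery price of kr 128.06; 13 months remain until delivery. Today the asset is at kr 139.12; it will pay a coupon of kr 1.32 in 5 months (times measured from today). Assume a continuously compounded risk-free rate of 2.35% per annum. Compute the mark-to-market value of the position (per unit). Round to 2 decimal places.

kr 12.97

PV(remaining coupons) I = 1.32·e^(−0.0235·5/12) = 1.3071
Current forward F = (S − I)·e^(rT) = (139.12 − 1.3071)·e^(0.0235·13/12) = 137.8129 × 1.025785 = 141.3664
Value (long) = (F − K)·e^(−rT) = (141.3664 − 128.06) × 0.974863 = 12.9719
Value = kr 12.97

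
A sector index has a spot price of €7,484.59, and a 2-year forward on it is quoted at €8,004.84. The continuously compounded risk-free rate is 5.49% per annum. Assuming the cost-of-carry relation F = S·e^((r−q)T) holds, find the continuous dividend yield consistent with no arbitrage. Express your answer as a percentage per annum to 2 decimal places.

2.13%

From F = S·e^((r−q)T): (r − q) = ln(F/S)/T
ln(8004.84/7484.59) = ln(1.069509) = 0.067200
(r − q) = 0.067200 / (2) = 0.033600
q = r − ln(F/S)/T = 0.0549 − 0.033600 = 0.021300
q = 2.13%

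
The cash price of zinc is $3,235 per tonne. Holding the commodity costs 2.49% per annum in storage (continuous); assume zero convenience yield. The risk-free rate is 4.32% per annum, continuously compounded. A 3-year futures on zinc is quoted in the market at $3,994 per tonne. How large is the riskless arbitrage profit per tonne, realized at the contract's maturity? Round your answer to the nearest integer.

$26 per tonne

Fair futures: F* = S·e^(carry·T), with carry = (r + u) = 0.0432 + 0.0249 = 0.0681
F* = 3235 · e^(0.0681 × 3) = 3235 · e^0.204300 = 3235 × 1.226666 = $3968.2645
Market $3994 > fair $3968.2645: forward overpriced → cash-and-carry (buy spot, short the forward).
At maturity, profit = |F_mkt − F*| = |3994 − 3968.2645| = $26 per tonne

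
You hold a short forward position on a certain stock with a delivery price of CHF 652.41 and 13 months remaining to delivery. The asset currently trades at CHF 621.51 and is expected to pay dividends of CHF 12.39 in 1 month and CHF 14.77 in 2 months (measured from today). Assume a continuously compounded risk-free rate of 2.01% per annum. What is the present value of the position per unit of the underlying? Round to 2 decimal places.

CHF 43.94

PV(remaining dividends) I = 12.39·e^(−0.0201·1/12) + 14.77·e^(−0.0201·2/12) = 27.0899
Current forward F = (S − I)·e^(rT) = (621.51 − 27.0899)·e^(0.0201·13/12) = 594.4201 × 1.022014 = 607.5057
Value (long) = (F − K)·e^(−rT) = (607.5057 − 652.41) × 0.978460 = -43.9371
Short position value = −(long value) = CHF 43.94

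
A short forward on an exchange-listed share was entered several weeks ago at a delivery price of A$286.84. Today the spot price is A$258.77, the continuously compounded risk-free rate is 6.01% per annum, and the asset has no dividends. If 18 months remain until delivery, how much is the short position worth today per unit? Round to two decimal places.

Current fair forward for the remaining 18 months: F = S·e^(r·T), r = 0.0601
F = 258.77 · e^(0.0601 × 18/12) = 258.77 × 1.094338 = 283.1818
Value of long forward = (F − K)·e^(−rT) = (283.1818 − 286.84) · e^(−0.0601·18/12)
= -3.6582 × 0.913794 = -3.34
Short position value = −(long value) = A$3.34

A$3.34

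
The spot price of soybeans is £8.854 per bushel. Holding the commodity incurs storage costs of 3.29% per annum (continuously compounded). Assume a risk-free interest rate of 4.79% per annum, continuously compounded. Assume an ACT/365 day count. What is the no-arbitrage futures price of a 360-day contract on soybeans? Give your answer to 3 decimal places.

£9.588 per bushel

Net carry = r + u − y = 0.0479 + 0.0329 − 0.0000 = 0.0808
F = S·e^((r+u−y)T) = 8.854 · e^(0.0808 × 360/365) = 8.854 · e^0.079693
= 8.854 × 1.082955 = £9.588 per bushel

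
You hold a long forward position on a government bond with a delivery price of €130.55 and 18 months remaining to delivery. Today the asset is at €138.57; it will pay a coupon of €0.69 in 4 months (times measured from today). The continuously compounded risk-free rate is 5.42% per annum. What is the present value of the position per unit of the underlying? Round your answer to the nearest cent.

PV(remaining coupons) I = 0.69·e^(−0.0542·4/12) = 0.6776
Current forward F = (S − I)·e^(rT) = (138.57 − 0.6776)·e^(0.0542·18/12) = 137.8924 × 1.084696 = 149.5713
Value (long) = (F − K)·e^(−rT) = (149.5713 − 130.55) × 0.921917 = 17.5361
Value = €17.54

€17.54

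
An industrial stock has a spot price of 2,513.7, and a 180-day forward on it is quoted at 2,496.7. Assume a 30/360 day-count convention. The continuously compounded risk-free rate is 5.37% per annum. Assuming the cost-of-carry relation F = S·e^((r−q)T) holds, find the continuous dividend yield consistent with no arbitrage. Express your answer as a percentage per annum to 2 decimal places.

6.73%

From F = S·e^((r−q)T): (r − q) = ln(F/S)/T
ln(2496.7/2513.7) = ln(0.993237) = -0.006786
(r − q) = -0.006786 / (180/360) = -0.013572
q = r − ln(F/S)/T = 0.0537 + 0.013572 = 0.067272
q = 6.73%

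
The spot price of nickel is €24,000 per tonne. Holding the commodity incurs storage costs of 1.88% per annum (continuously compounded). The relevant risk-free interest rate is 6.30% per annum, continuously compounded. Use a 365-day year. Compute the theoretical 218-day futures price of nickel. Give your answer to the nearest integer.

Net carry = r + u − y = 0.0630 + 0.0188 − 0.0000 = 0.0818
F = S·e^((r+u−y)T) = 24000 · e^(0.0818 × 218/365) = 24000 · e^0.048856
= 24000 × 1.050069 = €25,202 per tonne

€25,202 per tonne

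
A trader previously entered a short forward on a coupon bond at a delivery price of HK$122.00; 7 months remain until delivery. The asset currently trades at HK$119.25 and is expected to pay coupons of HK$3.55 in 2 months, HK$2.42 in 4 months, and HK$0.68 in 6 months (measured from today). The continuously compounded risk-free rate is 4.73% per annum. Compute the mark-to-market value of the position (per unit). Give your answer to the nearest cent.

HK$6.00

PV(remaining coupons) I = 3.55·e^(−0.0473·2/12) + 2.42·e^(−0.0473·4/12) + 0.68·e^(−0.0473·6/12) = 6.5684
Current forward F = (S − I)·e^(rT) = (119.25 − 6.5684)·e^(0.0473·7/12) = 112.6816 × 1.027976 = 115.8340
Value (long) = (F − K)·e^(−rT) = (115.8340 − 122.00) × 0.972786 = -5.9982
Short position value = −(long value) = HK$6.00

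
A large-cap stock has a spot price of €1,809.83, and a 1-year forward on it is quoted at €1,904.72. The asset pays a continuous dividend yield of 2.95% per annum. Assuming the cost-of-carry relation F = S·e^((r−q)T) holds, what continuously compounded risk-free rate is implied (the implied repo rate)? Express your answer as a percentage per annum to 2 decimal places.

8.06%

From F = S·e^((r−q)T): (r − q) = ln(F/S)/T
ln(1904.72/1809.83) = ln(1.052430) = 0.051102
(r − q) = 0.051102 / (12/12) = 0.051102
r = ln(F/S)/T + q = 0.051102 + 0.0295 = 0.080602
r = 8.06%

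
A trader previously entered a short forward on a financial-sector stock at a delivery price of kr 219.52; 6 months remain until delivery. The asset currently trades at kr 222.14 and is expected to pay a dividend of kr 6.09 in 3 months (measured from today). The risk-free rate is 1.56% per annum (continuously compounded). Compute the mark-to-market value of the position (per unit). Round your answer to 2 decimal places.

kr 1.74

PV(remaining dividends) I = 6.09·e^(−0.0156·3/12) = 6.0663
Current forward F = (S − I)·e^(rT) = (222.14 − 6.0663)·e^(0.0156·6/12) = 216.0737 × 1.007830 = 217.7656
Value (long) = (F − K)·e^(−rT) = (217.7656 − 219.52) × 0.992230 = -1.7408
Short position value = −(long value) = kr 1.74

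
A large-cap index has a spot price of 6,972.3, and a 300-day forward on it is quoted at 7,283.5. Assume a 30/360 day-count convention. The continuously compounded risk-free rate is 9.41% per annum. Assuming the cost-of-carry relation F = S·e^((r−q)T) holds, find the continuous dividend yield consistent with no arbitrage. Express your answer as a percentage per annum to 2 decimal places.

From F = S·e^((r−q)T): (r − q) = ln(F/S)/T
ln(7283.5/6972.3) = ln(1.044634) = 0.043667
(r − q) = 0.043667 / (300/360) = 0.052400
q = r − ln(F/S)/T = 0.0941 − 0.052400 = 0.041700
q = 4.17%

4.17%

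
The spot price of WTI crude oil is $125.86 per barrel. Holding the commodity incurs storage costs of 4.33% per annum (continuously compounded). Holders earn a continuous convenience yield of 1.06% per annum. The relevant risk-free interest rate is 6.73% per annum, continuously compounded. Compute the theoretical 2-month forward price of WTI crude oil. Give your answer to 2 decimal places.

Net carry = r + u − y = 0.0673 + 0.0433 − 0.0106 = 0.1000
F = S·e^((r+u−y)T) = 125.86 · e^(0.1000 × 2/12) = 125.86 · e^0.016667
= 125.86 × 1.016807 = $127.98 per barrel

$127.98 per barrel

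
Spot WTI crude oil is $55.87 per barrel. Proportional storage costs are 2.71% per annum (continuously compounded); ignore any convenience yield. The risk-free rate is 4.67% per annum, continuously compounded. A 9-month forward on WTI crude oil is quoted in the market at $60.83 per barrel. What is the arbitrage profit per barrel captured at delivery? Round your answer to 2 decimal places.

Fair forward: F* = S·e^(carry·T), with carry = (r + u) = 0.0467 + 0.0271 = 0.0738
F* = 55.87 · e^(0.0738 × 9/12) = 55.87 · e^0.055350 = 55.87 × 1.056910 = $59.0496
Market $60.83 > fair $59.0496: forward overpriced → cash-and-carry (buy spot, short the forward).
At maturity, profit = |F_mkt − F*| = |60.83 − 59.0496| = $1.78 per barrel

$1.78 per barrel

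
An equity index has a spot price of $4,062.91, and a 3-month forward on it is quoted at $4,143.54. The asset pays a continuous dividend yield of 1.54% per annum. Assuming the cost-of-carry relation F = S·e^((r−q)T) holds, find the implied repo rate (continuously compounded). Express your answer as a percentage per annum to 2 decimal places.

From F = S·e^((r−q)T): (r − q) = ln(F/S)/T
ln(4143.54/4062.91) = ln(1.019845) = 0.019651
(r − q) = 0.019651 / (3/12) = 0.078604
r = ln(F/S)/T + q = 0.078604 + 0.0154 = 0.094004
r = 9.40%

9.40%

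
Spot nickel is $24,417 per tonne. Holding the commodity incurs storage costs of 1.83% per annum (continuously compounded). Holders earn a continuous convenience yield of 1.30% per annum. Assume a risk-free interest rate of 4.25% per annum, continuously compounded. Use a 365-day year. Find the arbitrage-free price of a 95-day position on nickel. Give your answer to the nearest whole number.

Net carry = r + u − y = 0.0425 + 0.0183 − 0.0130 = 0.0478
F = S·e^((r+u−y)T) = 24417 · e^(0.0478 × 95/365) = 24417 · e^0.012441
= 24417 × 1.012519 = $24,723 per tonne

$24,723 per tonne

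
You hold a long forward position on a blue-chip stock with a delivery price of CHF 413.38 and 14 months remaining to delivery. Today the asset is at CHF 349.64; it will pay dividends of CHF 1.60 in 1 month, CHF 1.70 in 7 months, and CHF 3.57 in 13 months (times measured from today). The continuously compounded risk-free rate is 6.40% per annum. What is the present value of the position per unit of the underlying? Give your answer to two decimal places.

-CHF 40.56

PV(remaining dividends) I = 1.60·e^(−0.0640·1/12) + 1.70·e^(−0.0640·7/12) + 3.57·e^(−0.0640·13/12) = 6.5601
Current forward F = (S − I)·e^(rT) = (349.64 − 6.5601)·e^(0.0640·14/12) = 343.0799 × 1.077525 = 369.6772
Value (long) = (F − K)·e^(−rT) = (369.6772 − 413.38) × 0.928053 = -40.5585
Value = -CHF 40.56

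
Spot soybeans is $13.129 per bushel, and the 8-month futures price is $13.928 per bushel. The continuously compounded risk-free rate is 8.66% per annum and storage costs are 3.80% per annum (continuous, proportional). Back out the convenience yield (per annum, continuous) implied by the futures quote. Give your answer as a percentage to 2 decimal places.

F = S·e^((r+u−y)T) ⇒ (r+u−y) = ln(F/S)/T
ln(13.928/13.129) = 0.059078; /T ⇒ 0.088617
y = r + u − ln(F/S)/T = 0.0866 + 0.0380 − 0.088617 = 0.035983
y = 3.60%

3.60%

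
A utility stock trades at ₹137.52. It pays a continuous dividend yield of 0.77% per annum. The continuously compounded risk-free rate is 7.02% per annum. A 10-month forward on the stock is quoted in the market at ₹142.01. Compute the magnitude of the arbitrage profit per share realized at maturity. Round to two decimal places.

₹2.86 per share

Fair forward: F* = S·e^(carry·T), with carry = (r − q) = 0.0702 − 0.0077 = 0.0625
F* = 137.52 · e^(0.0625 × 10/12) = 137.52 · e^0.052083 = 137.52 × 1.053463 = ₹144.8722
Market ₹142.01 < fair ₹144.8722: forward underpriced → reverse cash-and-carry (short spot, go long the forward).
At maturity, profit = |F_mkt − F*| = |142.01 − 144.8722| = ₹2.86 per share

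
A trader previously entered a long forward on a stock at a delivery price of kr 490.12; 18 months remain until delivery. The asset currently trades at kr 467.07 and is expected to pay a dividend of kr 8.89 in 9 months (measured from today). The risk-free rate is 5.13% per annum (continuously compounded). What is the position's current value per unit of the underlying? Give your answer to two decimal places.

kr 4.70

PV(remaining dividends) I = 8.89·e^(−0.0513·9/12) = 8.5545
Current forward F = (S − I)·e^(rT) = (467.07 − 8.5545)·e^(0.0513·18/12) = 458.5155 × 1.079988 = 495.1912
Value (long) = (F − K)·e^(−rT) = (495.1912 − 490.12) × 0.925936 = 4.6956
Value = kr 4.70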